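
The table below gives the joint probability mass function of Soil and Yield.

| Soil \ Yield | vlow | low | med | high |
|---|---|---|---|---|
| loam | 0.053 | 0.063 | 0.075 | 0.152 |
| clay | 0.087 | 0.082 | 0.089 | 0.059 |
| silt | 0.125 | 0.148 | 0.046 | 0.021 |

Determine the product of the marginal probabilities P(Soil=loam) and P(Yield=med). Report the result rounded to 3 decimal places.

P(Soil=loam) = 0.053 + 0.063 + 0.075 + 0.152 = 0.343.
P(Yield=med) = 0.075 + 0.089 + 0.046 = 0.210.
Product: 0.343 × 0.210 = 0.072.

0.072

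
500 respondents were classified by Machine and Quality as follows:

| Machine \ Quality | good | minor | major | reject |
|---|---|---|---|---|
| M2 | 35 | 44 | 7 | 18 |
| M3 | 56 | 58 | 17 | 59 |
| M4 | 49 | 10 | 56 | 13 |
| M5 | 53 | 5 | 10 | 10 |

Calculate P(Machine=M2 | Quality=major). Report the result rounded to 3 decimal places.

0.078

Total with Quality=major: 7 + 17 + 56 + 10 = 90.
P(Machine=M2 | Quality=major) = 7/90 = 0.078.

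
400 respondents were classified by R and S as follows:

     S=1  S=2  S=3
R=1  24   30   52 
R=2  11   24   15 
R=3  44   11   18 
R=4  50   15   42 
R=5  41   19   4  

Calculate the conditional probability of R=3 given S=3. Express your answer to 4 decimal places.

0.1374

Total with S=3: 52 + 15 + 18 + 42 + 4 = 131.
P(R=3 | S=3) = 18/131 = 0.1374.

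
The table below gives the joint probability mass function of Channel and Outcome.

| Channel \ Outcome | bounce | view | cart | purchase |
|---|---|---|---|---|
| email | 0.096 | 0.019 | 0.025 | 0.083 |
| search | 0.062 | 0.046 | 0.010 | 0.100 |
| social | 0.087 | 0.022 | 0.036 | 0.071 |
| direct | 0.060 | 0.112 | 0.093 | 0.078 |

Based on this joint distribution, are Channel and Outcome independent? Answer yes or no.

no

P(Channel=direct) = 0.343 and P(Outcome=bounce) = 0.305, so their product is 0.10462, but P(Channel=direct, Outcome=bounce) = 0.060. Since these differ, Channel and Outcome are not independent.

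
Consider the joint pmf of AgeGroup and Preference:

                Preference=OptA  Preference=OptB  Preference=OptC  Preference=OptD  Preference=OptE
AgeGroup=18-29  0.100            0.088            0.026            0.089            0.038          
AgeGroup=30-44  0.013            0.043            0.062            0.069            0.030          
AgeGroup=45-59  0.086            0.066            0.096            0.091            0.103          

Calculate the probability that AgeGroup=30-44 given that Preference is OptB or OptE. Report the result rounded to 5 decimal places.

0.19837

P(Preference=OptB) = 0.088 + 0.043 + 0.066 = 0.197.
P(Preference=OptE) = 0.038 + 0.030 + 0.103 = 0.171.
P(Preference ∈ {OptB, OptE}) = 0.197 + 0.171 = 0.368; P(AgeGroup=30-44, Preference ∈ {OptB, OptE}) = 0.043 + 0.030 = 0.073.
P(AgeGroup=30-44 | Preference ∈ {OptB, OptE}) = 0.073/0.368 = 0.19837.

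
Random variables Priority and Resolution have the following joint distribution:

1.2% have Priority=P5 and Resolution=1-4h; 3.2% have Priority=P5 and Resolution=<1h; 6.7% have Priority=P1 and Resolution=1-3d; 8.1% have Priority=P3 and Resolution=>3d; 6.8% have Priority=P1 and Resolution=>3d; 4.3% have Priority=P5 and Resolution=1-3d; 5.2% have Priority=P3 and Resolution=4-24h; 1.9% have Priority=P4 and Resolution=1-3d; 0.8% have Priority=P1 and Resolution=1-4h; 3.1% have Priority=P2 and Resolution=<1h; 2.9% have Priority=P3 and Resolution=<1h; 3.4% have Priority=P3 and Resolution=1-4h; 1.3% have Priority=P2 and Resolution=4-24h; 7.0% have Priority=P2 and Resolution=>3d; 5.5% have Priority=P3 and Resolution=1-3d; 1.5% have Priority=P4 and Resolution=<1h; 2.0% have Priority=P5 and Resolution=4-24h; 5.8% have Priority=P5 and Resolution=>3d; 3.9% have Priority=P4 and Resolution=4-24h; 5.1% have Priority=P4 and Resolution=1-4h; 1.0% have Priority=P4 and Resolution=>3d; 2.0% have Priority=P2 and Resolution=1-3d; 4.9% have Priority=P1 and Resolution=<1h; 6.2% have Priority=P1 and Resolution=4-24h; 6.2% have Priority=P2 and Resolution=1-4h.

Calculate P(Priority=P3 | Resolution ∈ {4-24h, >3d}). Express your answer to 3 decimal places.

P(Resolution=4-24h) = 0.062 + 0.013 + 0.052 + 0.039 + 0.020 = 0.186.
P(Resolution=>3d) = 0.068 + 0.070 + 0.081 + 0.010 + 0.058 = 0.287.
P(Resolution ∈ {4-24h, >3d}) = 0.186 + 0.287 = 0.473; P(Priority=P3, Resolution ∈ {4-24h, >3d}) = 0.052 + 0.081 = 0.133.
P(Priority=P3 | Resolution ∈ {4-24h, >3d}) = 0.133/0.473 = 0.281.

0.281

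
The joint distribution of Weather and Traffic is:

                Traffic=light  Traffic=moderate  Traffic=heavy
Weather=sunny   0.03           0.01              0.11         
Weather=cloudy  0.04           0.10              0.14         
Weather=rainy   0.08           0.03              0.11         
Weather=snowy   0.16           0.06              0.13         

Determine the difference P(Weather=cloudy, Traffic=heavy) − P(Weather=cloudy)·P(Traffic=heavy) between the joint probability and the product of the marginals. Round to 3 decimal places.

0.003

P(Weather=cloudy) = 0.04 + 0.10 + 0.14 = 0.28.
P(Traffic=heavy) = 0.11 + 0.14 + 0.11 + 0.13 = 0.49.
P(Weather=cloudy, Traffic=heavy) − P(Weather=cloudy)P(Traffic=heavy) = 0.14 − 0.28×0.49 = 0.003.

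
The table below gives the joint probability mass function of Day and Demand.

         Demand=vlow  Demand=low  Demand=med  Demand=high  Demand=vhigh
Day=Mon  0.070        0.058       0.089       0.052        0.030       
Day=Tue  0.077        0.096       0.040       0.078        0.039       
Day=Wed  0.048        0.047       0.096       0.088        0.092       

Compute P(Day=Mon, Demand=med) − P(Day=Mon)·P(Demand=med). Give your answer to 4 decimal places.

P(Day=Mon) = 0.070 + 0.058 + 0.089 + 0.052 + 0.030 = 0.299.
P(Demand=med) = 0.089 + 0.040 + 0.096 = 0.225.
P(Day=Mon, Demand=med) − P(Day=Mon)P(Demand=med) = 0.089 − 0.299×0.225 = 0.0217.

0.0217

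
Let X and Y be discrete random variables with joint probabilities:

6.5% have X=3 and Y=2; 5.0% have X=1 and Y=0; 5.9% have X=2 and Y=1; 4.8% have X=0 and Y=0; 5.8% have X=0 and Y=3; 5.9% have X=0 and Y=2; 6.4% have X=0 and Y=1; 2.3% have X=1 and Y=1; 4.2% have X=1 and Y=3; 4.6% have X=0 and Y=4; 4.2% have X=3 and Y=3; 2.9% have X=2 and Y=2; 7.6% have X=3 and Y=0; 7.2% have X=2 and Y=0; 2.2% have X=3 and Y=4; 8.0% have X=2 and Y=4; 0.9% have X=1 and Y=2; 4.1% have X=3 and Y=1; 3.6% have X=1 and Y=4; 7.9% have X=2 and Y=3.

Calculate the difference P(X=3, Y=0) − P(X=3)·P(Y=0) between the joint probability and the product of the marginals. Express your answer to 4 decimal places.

P(X=3) = 0.076 + 0.041 + 0.065 + 0.042 + 0.022 = 0.246.
P(Y=0) = 0.048 + 0.050 + 0.072 + 0.076 = 0.246.
P(X=3, Y=0) − P(X=3)P(Y=0) = 0.076 − 0.246×0.246 = 0.0155.

0.0155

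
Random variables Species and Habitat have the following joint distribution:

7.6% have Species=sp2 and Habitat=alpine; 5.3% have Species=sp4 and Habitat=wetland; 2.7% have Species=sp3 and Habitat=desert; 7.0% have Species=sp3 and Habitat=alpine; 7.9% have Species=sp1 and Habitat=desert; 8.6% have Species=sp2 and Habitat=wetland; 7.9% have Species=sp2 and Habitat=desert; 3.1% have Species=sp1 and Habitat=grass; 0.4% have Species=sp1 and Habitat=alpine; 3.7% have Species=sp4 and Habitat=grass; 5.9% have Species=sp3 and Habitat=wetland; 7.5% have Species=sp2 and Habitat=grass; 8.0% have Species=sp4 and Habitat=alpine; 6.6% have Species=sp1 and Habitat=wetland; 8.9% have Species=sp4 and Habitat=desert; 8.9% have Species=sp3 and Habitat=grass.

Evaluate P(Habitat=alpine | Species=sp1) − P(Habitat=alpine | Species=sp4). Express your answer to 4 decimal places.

P(Species=sp1) = 0.031 + 0.066 + 0.079 + 0.004 = 0.180; P(Habitat=alpine | Species=sp1) = 0.004/0.180 = 0.02222.
P(Species=sp4) = 0.037 + 0.053 + 0.089 + 0.080 = 0.259; P(Habitat=alpine | Species=sp4) = 0.080/0.259 = 0.30888.
Difference = -0.2867.

-0.2867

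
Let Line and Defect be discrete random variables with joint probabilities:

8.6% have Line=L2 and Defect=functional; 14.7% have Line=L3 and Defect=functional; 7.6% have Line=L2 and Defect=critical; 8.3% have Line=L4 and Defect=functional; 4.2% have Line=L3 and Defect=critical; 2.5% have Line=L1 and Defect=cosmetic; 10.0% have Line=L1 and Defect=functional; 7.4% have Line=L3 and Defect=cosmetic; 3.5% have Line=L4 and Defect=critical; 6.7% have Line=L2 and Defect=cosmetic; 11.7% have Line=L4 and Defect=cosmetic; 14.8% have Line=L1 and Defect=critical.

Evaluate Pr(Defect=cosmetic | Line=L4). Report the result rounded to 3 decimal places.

0.498

P(Line=L4) = 0.117 + 0.083 + 0.035 = 0.235.
P(Defect=cosmetic | Line=L4) = 0.117/0.235 = 0.498.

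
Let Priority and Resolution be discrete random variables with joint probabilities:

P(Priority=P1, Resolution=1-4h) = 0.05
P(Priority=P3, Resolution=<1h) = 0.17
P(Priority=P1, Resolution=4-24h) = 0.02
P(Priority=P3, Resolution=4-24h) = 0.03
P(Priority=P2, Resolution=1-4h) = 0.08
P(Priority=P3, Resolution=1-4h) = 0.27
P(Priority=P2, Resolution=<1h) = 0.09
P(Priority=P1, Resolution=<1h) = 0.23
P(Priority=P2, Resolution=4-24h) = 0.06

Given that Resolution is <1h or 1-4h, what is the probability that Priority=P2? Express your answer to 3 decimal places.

P(Resolution=<1h) = 0.23 + 0.09 + 0.17 = 0.49.
P(Resolution=1-4h) = 0.05 + 0.08 + 0.27 = 0.40.
P(Resolution ∈ {<1h, 1-4h}) = 0.49 + 0.40 = 0.89; P(Priority=P2, Resolution ∈ {<1h, 1-4h}) = 0.09 + 0.08 = 0.17.
P(Priority=P2 | Resolution ∈ {<1h, 1-4h}) = 0.17/0.89 = 0.191.

0.191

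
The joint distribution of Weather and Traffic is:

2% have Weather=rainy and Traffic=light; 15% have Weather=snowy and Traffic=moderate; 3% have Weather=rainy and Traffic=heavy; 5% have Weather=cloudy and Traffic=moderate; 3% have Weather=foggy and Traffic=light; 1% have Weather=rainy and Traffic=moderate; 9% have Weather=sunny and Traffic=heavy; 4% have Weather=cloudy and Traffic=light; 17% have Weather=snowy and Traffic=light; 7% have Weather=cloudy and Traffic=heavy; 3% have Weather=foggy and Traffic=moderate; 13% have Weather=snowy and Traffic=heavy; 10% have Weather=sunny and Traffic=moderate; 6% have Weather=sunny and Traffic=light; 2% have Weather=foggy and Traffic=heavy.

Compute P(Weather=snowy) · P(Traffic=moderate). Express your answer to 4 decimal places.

0.1530

P(Weather=snowy) = 0.17 + 0.15 + 0.13 = 0.45.
P(Traffic=moderate) = 0.10 + 0.05 + 0.01 + 0.15 + 0.03 = 0.34.
Product: 0.45 × 0.34 = 0.1530.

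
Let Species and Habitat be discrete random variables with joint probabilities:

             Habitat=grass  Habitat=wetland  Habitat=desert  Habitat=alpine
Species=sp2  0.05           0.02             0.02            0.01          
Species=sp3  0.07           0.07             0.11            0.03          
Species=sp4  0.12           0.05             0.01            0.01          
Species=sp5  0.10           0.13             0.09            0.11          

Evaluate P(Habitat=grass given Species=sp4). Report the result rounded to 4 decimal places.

P(Species=sp4) = 0.12 + 0.05 + 0.01 + 0.01 = 0.19.
P(Habitat=grass | Species=sp4) = 0.12/0.19 = 0.6316.

0.6316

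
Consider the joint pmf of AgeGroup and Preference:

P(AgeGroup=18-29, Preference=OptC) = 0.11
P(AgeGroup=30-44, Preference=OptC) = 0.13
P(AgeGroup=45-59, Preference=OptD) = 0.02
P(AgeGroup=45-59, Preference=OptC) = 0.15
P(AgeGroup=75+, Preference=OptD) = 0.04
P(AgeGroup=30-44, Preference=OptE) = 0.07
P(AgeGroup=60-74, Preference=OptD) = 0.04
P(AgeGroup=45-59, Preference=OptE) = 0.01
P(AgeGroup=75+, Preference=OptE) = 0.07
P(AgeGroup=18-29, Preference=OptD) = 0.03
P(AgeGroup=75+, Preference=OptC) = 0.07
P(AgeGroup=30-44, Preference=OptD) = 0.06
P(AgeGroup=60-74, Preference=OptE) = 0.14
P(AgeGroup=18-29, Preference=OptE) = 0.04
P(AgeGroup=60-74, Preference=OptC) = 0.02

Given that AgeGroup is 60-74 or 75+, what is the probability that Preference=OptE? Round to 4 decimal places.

P(AgeGroup=60-74) = 0.02 + 0.04 + 0.14 = 0.20.
P(AgeGroup=75+) = 0.07 + 0.04 + 0.07 = 0.18.
P(AgeGroup ∈ {60-74, 75+}) = 0.20 + 0.18 = 0.38; P(Preference=OptE, AgeGroup ∈ {60-74, 75+}) = 0.14 + 0.07 = 0.21.
P(Preference=OptE | AgeGroup ∈ {60-74, 75+}) = 0.21/0.38 = 0.5526.

0.5526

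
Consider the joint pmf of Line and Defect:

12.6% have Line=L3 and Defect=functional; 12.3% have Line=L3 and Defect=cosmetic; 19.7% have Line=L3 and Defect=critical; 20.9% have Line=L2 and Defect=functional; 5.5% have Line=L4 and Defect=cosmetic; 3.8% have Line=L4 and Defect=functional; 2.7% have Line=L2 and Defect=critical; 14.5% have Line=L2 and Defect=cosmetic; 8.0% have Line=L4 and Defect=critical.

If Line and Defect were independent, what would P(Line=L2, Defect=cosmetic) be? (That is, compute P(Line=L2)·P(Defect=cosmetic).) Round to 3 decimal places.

P(Line=L2) = 0.145 + 0.209 + 0.027 = 0.381.
P(Defect=cosmetic) = 0.145 + 0.123 + 0.055 = 0.323.
Product: 0.381 × 0.323 = 0.123.

0.123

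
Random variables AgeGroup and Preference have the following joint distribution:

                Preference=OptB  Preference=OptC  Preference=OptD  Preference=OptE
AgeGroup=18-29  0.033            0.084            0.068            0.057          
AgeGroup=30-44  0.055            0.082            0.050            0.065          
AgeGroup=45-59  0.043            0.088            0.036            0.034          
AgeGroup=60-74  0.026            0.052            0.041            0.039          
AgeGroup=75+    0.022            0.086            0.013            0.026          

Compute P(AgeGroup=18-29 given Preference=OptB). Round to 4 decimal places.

P(Preference=OptB) = 0.033 + 0.055 + 0.043 + 0.026 + 0.022 = 0.179.
P(AgeGroup=18-29 | Preference=OptB) = 0.033/0.179 = 0.1844.

0.1844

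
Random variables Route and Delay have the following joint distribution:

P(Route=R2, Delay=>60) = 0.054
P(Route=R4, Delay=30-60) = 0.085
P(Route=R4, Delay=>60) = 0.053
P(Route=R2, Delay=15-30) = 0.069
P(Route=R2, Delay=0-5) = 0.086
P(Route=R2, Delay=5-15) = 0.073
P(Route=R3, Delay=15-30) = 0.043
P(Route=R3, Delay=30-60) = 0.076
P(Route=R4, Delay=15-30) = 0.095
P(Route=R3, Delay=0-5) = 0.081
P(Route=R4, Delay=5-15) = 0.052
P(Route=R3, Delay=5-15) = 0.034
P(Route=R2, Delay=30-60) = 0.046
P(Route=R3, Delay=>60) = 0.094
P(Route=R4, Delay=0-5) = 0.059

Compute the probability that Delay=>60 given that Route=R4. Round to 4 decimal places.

0.1541

P(Route=R4) = 0.059 + 0.052 + 0.095 + 0.085 + 0.053 = 0.344.
P(Delay=>60 | Route=R4) = 0.053/0.344 = 0.1541.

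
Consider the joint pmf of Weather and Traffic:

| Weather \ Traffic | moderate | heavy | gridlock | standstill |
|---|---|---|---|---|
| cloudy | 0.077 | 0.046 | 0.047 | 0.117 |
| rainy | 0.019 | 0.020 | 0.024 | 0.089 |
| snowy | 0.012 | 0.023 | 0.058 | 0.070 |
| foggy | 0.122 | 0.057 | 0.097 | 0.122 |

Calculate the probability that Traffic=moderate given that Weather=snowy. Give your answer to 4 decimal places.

0.0736

P(Weather=snowy) = 0.012 + 0.023 + 0.058 + 0.070 = 0.163.
P(Traffic=moderate | Weather=snowy) = 0.012/0.163 = 0.0736.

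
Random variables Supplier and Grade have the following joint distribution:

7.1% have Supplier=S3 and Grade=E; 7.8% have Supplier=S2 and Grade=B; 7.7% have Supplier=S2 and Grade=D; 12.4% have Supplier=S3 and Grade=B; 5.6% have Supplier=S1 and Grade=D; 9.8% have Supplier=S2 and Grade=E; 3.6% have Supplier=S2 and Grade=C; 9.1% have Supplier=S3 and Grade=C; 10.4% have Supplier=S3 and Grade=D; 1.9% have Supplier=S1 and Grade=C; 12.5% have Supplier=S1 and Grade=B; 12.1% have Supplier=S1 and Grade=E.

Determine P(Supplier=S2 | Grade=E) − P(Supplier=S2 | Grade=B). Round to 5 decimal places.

P(Grade=E) = 0.121 + 0.098 + 0.071 = 0.290; P(Supplier=S2 | Grade=E) = 0.098/0.290 = 0.337931.
P(Grade=B) = 0.125 + 0.078 + 0.124 = 0.327; P(Supplier=S2 | Grade=B) = 0.078/0.327 = 0.238532.
Difference = 0.09940.

0.09940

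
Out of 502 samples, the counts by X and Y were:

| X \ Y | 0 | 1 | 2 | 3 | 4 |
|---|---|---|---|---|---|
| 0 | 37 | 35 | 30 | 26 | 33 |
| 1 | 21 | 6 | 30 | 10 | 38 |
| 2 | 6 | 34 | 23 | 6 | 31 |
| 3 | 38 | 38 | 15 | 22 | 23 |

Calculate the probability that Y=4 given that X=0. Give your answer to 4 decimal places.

Total with X=0: 37 + 35 + 30 + 26 + 33 = 161.
P(Y=4 | X=0) = 33/161 = 0.2050.

0.2050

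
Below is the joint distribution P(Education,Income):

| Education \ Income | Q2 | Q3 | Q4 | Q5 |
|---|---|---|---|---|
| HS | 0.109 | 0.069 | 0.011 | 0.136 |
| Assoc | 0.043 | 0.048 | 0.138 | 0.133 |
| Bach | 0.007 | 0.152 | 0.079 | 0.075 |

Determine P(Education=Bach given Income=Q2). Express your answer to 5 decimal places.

0.04403

P(Income=Q2) = 0.109 + 0.043 + 0.007 = 0.159.
P(Education=Bach | Income=Q2) = 0.007/0.159 = 0.04403.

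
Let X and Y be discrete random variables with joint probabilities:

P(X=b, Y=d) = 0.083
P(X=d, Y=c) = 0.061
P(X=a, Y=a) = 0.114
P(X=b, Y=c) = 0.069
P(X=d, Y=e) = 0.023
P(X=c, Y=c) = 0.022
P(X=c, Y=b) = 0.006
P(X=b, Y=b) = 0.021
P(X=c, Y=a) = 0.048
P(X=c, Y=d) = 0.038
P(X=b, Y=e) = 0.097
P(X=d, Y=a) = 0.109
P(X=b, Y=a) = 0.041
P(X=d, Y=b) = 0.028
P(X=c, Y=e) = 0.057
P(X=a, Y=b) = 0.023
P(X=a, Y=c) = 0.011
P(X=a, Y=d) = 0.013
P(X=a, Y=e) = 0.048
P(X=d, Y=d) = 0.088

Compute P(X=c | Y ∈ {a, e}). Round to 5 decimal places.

0.19553

P(Y=a) = 0.114 + 0.041 + 0.048 + 0.109 = 0.312.
P(Y=e) = 0.048 + 0.097 + 0.057 + 0.023 = 0.225.
P(Y ∈ {a, e}) = 0.312 + 0.225 = 0.537; P(X=c, Y ∈ {a, e}) = 0.048 + 0.057 = 0.105.
P(X=c | Y ∈ {a, e}) = 0.105/0.537 = 0.19553.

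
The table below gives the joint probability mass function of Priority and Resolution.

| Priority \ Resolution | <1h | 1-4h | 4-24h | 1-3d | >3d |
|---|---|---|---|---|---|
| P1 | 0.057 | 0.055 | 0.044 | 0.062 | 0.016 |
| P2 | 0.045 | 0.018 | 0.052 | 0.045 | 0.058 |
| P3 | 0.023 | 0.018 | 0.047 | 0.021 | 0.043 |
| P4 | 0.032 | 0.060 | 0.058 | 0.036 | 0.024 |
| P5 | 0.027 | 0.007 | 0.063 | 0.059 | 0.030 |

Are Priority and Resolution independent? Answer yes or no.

no

P(Priority=P4) = 0.210 and P(Resolution=1-4h) = 0.158, so their product is 0.03318, but P(Priority=P4, Resolution=1-4h) = 0.060. Since these differ, Priority and Resolution are not independent.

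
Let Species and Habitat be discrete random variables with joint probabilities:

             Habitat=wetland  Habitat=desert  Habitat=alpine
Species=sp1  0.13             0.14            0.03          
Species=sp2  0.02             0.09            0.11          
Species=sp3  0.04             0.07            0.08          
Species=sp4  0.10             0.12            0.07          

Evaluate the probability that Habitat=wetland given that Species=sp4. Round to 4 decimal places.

P(Species=sp4) = 0.10 + 0.12 + 0.07 = 0.29.
P(Habitat=wetland | Species=sp4) = 0.10/0.29 = 0.3448.

0.3448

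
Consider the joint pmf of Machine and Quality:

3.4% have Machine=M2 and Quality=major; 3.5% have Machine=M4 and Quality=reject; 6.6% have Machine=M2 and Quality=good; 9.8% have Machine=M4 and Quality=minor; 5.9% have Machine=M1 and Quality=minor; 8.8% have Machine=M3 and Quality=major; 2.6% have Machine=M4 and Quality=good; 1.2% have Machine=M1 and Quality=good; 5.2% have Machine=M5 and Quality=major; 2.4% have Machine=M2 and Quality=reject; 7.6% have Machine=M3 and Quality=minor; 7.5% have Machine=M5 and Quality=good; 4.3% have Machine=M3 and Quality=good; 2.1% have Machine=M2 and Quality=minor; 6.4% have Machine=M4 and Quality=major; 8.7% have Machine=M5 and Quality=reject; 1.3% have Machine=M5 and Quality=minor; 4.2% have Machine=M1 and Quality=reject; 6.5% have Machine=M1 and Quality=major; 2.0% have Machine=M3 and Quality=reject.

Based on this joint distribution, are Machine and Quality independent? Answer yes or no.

P(Machine=M5) = 0.227 and P(Quality=minor) = 0.267, so their product is 0.06061, but P(Machine=M5, Quality=minor) = 0.013. Since these differ, Machine and Quality are not independent.

no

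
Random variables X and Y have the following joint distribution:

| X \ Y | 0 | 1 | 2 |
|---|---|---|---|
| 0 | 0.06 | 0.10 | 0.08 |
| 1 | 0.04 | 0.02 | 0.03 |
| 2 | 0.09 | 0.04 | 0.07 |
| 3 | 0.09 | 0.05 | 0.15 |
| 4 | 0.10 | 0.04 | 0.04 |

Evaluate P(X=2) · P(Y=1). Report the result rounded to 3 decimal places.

P(X=2) = 0.09 + 0.04 + 0.07 = 0.20.
P(Y=1) = 0.10 + 0.02 + 0.04 + 0.05 + 0.04 = 0.25.
Product: 0.20 × 0.25 = 0.050.

0.050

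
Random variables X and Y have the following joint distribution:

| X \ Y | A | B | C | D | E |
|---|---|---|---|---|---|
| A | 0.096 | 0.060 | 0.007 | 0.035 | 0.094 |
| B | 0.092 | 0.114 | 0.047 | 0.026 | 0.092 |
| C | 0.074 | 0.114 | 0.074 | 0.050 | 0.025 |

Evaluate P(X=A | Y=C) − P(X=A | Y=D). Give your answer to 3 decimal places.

P(Y=C) = 0.007 + 0.047 + 0.074 = 0.128; P(X=A | Y=C) = 0.007/0.128 = 0.0547.
P(Y=D) = 0.035 + 0.026 + 0.050 = 0.111; P(X=A | Y=D) = 0.035/0.111 = 0.3153.
Difference = -0.261.

-0.261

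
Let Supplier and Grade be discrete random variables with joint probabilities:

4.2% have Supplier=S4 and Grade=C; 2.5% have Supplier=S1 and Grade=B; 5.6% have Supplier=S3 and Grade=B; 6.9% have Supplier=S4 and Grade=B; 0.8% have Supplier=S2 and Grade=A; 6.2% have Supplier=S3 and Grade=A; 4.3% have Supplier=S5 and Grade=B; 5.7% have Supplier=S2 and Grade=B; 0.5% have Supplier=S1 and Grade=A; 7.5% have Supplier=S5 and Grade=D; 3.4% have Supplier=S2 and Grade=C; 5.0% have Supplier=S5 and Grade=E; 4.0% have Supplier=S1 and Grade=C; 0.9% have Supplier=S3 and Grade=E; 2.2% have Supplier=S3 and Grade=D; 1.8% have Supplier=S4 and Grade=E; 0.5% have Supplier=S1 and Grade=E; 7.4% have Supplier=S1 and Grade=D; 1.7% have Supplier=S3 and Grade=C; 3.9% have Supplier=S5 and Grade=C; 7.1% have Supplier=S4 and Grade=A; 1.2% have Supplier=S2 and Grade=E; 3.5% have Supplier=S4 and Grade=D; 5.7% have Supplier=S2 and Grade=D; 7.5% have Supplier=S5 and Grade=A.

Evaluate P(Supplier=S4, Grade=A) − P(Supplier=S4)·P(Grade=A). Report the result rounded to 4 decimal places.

0.0191

P(Supplier=S4) = 0.071 + 0.069 + 0.042 + 0.035 + 0.018 = 0.235.
P(Grade=A) = 0.005 + 0.008 + 0.062 + 0.071 + 0.075 = 0.221.
P(Supplier=S4, Grade=A) − P(Supplier=S4)P(Grade=A) = 0.071 − 0.235×0.221 = 0.0191.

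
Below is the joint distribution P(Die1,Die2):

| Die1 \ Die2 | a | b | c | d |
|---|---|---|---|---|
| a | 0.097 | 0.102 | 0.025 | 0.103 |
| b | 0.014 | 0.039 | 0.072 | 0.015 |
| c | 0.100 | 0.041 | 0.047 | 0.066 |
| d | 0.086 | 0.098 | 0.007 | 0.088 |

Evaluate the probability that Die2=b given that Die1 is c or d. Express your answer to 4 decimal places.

P(Die1=c) = 0.100 + 0.041 + 0.047 + 0.066 = 0.254.
P(Die1=d) = 0.086 + 0.098 + 0.007 + 0.088 = 0.279.
P(Die1 ∈ {c, d}) = 0.254 + 0.279 = 0.533; P(Die2=b, Die1 ∈ {c, d}) = 0.041 + 0.098 = 0.139.
P(Die2=b | Die1 ∈ {c, d}) = 0.139/0.533 = 0.2608.

0.2608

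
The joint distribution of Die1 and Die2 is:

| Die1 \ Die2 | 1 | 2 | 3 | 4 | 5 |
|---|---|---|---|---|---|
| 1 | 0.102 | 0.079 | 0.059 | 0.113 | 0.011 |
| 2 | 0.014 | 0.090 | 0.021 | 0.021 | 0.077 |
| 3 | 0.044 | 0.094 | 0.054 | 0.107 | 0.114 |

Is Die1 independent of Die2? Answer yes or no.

no

P(Die1=1) = 0.364 and P(Die2=5) = 0.202, so their product is 0.07353, but P(Die1=1, Die2=5) = 0.011. Since these differ, Die1 and Die2 are not independent.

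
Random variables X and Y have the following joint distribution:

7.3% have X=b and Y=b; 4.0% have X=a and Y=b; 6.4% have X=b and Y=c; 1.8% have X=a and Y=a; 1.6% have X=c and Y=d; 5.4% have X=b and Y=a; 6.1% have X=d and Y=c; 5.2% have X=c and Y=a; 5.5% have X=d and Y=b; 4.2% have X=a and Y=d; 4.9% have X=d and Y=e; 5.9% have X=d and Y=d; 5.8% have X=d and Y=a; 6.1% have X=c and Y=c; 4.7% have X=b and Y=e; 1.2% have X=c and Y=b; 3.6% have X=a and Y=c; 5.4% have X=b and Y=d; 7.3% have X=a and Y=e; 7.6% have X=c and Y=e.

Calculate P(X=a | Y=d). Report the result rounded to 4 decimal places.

0.2456

P(Y=d) = 0.042 + 0.054 + 0.016 + 0.059 = 0.171.
P(X=a | Y=d) = 0.042/0.171 = 0.2456.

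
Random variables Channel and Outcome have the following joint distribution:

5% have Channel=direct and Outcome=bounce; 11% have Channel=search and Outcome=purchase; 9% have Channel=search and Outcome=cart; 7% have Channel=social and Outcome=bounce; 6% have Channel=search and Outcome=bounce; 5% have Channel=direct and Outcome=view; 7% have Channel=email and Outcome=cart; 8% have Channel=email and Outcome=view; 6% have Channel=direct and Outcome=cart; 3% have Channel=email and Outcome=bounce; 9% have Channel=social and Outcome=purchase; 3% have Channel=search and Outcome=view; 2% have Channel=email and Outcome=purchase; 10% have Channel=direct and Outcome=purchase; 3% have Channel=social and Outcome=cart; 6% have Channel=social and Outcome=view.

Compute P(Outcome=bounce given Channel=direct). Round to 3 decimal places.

0.192

P(Channel=direct) = 0.05 + 0.05 + 0.06 + 0.10 = 0.26.
P(Outcome=bounce | Channel=direct) = 0.05/0.26 = 0.192.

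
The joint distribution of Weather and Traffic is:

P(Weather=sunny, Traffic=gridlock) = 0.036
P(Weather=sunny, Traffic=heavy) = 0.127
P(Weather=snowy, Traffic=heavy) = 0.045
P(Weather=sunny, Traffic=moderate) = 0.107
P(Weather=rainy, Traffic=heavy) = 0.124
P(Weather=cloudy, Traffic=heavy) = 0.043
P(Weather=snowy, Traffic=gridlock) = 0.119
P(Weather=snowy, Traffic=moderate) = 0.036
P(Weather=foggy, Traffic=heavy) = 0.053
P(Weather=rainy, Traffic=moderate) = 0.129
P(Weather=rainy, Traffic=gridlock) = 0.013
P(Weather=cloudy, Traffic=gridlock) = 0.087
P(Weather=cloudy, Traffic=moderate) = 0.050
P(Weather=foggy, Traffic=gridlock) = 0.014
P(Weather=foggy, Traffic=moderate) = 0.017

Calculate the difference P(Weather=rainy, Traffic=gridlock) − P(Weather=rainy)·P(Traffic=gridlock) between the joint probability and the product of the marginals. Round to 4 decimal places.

P(Weather=rainy) = 0.129 + 0.124 + 0.013 = 0.266.
P(Traffic=gridlock) = 0.036 + 0.087 + 0.013 + 0.119 + 0.014 = 0.269.
P(Weather=rainy, Traffic=gridlock) − P(Weather=rainy)P(Traffic=gridlock) = 0.013 − 0.266×0.269 = -0.0586.

-0.0586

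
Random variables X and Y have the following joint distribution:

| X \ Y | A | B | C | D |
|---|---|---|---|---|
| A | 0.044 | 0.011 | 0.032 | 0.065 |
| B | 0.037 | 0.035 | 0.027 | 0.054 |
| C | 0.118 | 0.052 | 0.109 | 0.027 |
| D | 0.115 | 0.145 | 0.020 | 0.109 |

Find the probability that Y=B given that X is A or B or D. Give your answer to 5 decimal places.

0.27522

P(X=A) = 0.044 + 0.011 + 0.032 + 0.065 = 0.152.
P(X=B) = 0.037 + 0.035 + 0.027 + 0.054 = 0.153.
P(X=D) = 0.115 + 0.145 + 0.020 + 0.109 = 0.389.
P(X ∈ {A, B, D}) = 0.152 + 0.153 + 0.389 = 0.694; P(Y=B, X ∈ {A, B, D}) = 0.011 + 0.035 + 0.145 = 0.191.
P(Y=B | X ∈ {A, B, D}) = 0.191/0.694 = 0.27522.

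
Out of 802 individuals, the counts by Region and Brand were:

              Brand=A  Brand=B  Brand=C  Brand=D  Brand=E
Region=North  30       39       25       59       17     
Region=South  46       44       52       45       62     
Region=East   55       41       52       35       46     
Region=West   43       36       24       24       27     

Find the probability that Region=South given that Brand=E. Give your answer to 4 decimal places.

Total with Brand=E: 17 + 62 + 46 + 27 = 152.
P(Region=South | Brand=E) = 62/152 = 0.4079.

0.4079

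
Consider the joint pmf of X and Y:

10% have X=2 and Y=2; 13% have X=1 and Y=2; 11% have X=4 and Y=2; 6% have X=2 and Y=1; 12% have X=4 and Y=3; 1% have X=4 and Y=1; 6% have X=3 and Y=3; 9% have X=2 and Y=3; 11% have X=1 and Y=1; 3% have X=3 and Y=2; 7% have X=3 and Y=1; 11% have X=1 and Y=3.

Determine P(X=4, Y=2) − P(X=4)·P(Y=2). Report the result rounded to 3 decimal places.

0.021

P(X=4) = 0.01 + 0.11 + 0.12 = 0.24.
P(Y=2) = 0.13 + 0.10 + 0.03 + 0.11 = 0.37.
P(X=4, Y=2) − P(X=4)P(Y=2) = 0.11 − 0.24×0.37 = 0.021.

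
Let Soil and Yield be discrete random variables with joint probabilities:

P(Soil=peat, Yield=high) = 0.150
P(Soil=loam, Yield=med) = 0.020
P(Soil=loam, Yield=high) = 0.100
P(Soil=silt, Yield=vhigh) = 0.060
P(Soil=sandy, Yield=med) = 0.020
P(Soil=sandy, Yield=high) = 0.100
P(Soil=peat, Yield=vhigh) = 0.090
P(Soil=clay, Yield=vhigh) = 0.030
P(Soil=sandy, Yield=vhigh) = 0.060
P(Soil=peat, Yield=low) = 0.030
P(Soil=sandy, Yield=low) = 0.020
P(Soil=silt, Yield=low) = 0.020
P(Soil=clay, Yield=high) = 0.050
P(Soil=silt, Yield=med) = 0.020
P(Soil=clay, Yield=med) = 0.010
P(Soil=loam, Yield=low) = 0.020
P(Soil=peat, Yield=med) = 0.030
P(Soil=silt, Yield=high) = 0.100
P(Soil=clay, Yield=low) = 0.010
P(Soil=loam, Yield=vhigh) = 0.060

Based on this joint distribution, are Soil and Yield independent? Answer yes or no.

yes

Every cell satisfies P(Soil,Yield) = P(Soil)·P(Yield). For instance P(Soil=loam) = 0.200, P(Yield=high) = 0.500, and 0.200×0.500 = 0.100 matches the joint entry. So Soil and Yield are independent.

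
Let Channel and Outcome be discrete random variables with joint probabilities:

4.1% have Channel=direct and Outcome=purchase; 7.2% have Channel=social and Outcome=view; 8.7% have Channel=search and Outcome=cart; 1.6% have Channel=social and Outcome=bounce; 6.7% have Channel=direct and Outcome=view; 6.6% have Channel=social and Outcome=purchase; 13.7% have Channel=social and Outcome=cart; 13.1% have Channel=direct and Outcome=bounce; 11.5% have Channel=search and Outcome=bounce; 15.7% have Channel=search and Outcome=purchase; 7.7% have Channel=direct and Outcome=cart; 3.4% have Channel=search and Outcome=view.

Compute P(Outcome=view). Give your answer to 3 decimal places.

P(Outcome=view) = 0.034 + 0.072 + 0.067 = 0.173.

0.173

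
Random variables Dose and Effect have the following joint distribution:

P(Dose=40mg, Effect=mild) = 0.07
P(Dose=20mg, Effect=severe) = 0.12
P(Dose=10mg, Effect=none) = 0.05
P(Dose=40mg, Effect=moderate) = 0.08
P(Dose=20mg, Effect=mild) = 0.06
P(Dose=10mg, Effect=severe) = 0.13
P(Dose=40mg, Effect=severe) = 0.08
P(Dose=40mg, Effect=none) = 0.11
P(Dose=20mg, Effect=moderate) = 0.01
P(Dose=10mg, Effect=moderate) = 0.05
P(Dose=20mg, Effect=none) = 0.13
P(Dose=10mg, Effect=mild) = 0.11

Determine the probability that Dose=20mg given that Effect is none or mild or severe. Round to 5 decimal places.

P(Effect=none) = 0.05 + 0.13 + 0.11 = 0.29.
P(Effect=mild) = 0.11 + 0.06 + 0.07 = 0.24.
P(Effect=severe) = 0.13 + 0.12 + 0.08 = 0.33.
P(Effect ∈ {none, mild, severe}) = 0.29 + 0.24 + 0.33 = 0.86; P(Dose=20mg, Effect ∈ {none, mild, severe}) = 0.13 + 0.06 + 0.12 = 0.31.
P(Dose=20mg | Effect ∈ {none, mild, severe}) = 0.31/0.86 = 0.36047.

0.36047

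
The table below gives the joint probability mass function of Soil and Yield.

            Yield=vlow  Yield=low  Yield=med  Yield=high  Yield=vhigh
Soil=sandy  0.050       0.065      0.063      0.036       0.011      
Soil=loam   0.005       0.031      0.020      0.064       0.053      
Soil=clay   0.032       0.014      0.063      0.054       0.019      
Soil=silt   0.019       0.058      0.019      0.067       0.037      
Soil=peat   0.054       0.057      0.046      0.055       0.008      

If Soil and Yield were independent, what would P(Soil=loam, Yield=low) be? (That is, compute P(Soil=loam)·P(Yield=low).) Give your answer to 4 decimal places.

0.0389

P(Soil=loam) = 0.005 + 0.031 + 0.020 + 0.064 + 0.053 = 0.173.
P(Yield=low) = 0.065 + 0.031 + 0.014 + 0.058 + 0.057 = 0.225.
Product: 0.173 × 0.225 = 0.0389.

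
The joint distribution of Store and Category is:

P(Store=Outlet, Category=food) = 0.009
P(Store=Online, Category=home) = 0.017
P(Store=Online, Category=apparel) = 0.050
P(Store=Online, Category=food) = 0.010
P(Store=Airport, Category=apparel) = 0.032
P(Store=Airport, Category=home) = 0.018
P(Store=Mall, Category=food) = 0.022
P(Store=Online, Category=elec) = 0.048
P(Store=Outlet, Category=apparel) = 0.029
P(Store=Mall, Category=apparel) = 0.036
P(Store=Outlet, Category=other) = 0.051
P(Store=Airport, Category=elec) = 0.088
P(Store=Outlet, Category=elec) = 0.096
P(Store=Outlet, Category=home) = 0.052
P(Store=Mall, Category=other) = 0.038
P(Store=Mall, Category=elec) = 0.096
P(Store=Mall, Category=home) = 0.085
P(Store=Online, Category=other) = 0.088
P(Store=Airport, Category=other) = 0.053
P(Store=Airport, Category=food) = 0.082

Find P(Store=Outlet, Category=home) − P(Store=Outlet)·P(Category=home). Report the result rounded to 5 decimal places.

P(Store=Outlet) = 0.009 + 0.029 + 0.096 + 0.052 + 0.051 = 0.237.
P(Category=home) = 0.085 + 0.018 + 0.052 + 0.017 = 0.172.
P(Store=Outlet, Category=home) − P(Store=Outlet)P(Category=home) = 0.052 − 0.237×0.172 = 0.01124.

0.01124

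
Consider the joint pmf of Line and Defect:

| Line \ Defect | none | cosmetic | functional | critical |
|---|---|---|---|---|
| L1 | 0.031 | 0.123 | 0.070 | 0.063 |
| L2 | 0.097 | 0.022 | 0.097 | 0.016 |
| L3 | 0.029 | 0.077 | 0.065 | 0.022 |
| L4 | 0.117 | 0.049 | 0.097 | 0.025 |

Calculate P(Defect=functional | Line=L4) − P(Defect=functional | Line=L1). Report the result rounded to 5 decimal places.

0.09290

P(Line=L4) = 0.117 + 0.049 + 0.097 + 0.025 = 0.288; P(Defect=functional | Line=L4) = 0.097/0.288 = 0.336806.
P(Line=L1) = 0.031 + 0.123 + 0.070 + 0.063 = 0.287; P(Defect=functional | Line=L1) = 0.070/0.287 = 0.243902.
Difference = 0.09290.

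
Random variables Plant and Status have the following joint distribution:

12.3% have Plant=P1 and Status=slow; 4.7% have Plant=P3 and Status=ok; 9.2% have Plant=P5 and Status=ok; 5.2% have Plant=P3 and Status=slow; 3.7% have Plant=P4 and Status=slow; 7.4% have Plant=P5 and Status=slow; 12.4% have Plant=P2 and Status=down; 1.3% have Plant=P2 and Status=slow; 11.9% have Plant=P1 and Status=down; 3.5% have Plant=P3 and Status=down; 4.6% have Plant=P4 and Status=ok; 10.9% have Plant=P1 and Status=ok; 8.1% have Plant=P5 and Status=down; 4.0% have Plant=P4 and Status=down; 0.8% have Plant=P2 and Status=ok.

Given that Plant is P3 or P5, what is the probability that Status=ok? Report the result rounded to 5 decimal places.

0.36483

P(Plant=P3) = 0.047 + 0.052 + 0.035 = 0.134.
P(Plant=P5) = 0.092 + 0.074 + 0.081 = 0.247.
P(Plant ∈ {P3, P5}) = 0.134 + 0.247 = 0.381; P(Status=ok, Plant ∈ {P3, P5}) = 0.047 + 0.092 = 0.139.
P(Status=ok | Plant ∈ {P3, P5}) = 0.139/0.381 = 0.36483.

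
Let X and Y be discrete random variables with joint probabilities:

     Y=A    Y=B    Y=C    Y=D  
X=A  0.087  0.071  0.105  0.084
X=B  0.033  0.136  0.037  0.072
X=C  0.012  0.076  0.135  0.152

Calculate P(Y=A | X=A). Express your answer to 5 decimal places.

P(X=A) = 0.087 + 0.071 + 0.105 + 0.084 = 0.347.
P(Y=A | X=A) = 0.087/0.347 = 0.25072.

0.25072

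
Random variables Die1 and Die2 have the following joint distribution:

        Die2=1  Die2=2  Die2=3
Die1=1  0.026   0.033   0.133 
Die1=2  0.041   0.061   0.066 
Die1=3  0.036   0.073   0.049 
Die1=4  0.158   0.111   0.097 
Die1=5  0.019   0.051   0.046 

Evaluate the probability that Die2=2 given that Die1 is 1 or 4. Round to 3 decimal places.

0.258

P(Die1=1) = 0.026 + 0.033 + 0.133 = 0.192.
P(Die1=4) = 0.158 + 0.111 + 0.097 = 0.366.
P(Die1 ∈ {1, 4}) = 0.192 + 0.366 = 0.558; P(Die2=2, Die1 ∈ {1, 4}) = 0.033 + 0.111 = 0.144.
P(Die2=2 | Die1 ∈ {1, 4}) = 0.144/0.558 = 0.258.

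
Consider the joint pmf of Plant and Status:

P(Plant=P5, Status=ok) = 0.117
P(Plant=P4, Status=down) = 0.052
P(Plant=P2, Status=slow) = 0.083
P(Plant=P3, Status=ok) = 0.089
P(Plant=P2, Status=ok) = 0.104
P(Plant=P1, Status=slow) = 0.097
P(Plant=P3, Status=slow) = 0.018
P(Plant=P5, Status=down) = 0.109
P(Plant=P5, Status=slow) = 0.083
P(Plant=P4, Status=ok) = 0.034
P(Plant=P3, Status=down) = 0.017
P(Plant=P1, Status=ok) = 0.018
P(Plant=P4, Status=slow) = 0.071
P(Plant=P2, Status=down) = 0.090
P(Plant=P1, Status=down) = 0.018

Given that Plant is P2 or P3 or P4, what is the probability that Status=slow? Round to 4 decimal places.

P(Plant=P2) = 0.104 + 0.083 + 0.090 = 0.277.
P(Plant=P3) = 0.089 + 0.018 + 0.017 = 0.124.
P(Plant=P4) = 0.034 + 0.071 + 0.052 = 0.157.
P(Plant ∈ {P2, P3, P4}) = 0.277 + 0.124 + 0.157 = 0.558; P(Status=slow, Plant ∈ {P2, P3, P4}) = 0.083 + 0.018 + 0.071 = 0.172.
P(Status=slow | Plant ∈ {P2, P3, P4}) = 0.172/0.558 = 0.3082.

0.3082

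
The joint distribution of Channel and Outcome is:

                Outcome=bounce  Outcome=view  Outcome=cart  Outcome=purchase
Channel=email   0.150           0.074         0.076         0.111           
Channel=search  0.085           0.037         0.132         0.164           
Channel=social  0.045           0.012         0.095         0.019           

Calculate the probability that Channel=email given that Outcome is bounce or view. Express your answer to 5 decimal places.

P(Outcome=bounce) = 0.150 + 0.085 + 0.045 = 0.280.
P(Outcome=view) = 0.074 + 0.037 + 0.012 = 0.123.
P(Outcome ∈ {bounce, view}) = 0.280 + 0.123 = 0.403; P(Channel=email, Outcome ∈ {bounce, view}) = 0.150 + 0.074 = 0.224.
P(Channel=email | Outcome ∈ {bounce, view}) = 0.224/0.403 = 0.55583.

0.55583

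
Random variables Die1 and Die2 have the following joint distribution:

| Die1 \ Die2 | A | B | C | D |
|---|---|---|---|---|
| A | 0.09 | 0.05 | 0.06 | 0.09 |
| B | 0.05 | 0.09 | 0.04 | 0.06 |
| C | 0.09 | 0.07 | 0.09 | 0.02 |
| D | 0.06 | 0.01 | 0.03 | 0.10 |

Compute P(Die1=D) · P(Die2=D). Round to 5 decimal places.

P(Die1=D) = 0.06 + 0.01 + 0.03 + 0.10 = 0.20.
P(Die2=D) = 0.09 + 0.06 + 0.02 + 0.10 = 0.27.
Product: 0.20 × 0.27 = 0.05400.

0.05400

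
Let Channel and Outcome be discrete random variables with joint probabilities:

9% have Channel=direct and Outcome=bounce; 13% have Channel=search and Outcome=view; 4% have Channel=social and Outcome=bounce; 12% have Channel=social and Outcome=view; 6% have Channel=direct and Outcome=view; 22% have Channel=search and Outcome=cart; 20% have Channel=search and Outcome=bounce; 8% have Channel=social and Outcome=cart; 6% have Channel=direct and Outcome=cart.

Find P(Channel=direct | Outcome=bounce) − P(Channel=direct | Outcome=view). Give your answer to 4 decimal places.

0.0792

P(Outcome=bounce) = 0.20 + 0.04 + 0.09 = 0.33; P(Channel=direct | Outcome=bounce) = 0.09/0.33 = 0.27273.
P(Outcome=view) = 0.13 + 0.12 + 0.06 = 0.31; P(Channel=direct | Outcome=view) = 0.06/0.31 = 0.19355.
Difference = 0.0792.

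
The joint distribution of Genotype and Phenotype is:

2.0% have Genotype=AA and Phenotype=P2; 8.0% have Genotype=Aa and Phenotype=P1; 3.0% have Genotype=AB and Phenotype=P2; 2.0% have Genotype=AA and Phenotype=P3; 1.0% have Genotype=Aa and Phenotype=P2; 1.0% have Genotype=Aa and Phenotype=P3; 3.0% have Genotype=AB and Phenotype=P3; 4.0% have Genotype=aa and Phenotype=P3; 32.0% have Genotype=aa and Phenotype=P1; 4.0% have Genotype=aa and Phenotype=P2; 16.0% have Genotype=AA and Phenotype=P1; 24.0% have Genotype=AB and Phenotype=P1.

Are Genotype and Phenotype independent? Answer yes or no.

yes

Every cell satisfies P(Genotype,Phenotype) = P(Genotype)·P(Phenotype). For instance P(Genotype=AB) = 0.300, P(Phenotype=P3) = 0.100, and 0.300×0.100 = 0.030 matches the joint entry. So Genotype and Phenotype are independent.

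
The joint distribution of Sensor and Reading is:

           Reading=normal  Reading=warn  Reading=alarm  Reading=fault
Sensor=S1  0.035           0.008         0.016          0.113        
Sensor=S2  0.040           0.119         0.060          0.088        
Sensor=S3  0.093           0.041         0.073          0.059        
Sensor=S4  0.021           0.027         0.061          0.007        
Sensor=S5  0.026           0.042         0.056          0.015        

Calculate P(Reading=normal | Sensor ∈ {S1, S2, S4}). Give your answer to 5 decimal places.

P(Sensor=S1) = 0.035 + 0.008 + 0.016 + 0.113 = 0.172.
P(Sensor=S2) = 0.040 + 0.119 + 0.060 + 0.088 = 0.307.
P(Sensor=S4) = 0.021 + 0.027 + 0.061 + 0.007 = 0.116.
P(Sensor ∈ {S1, S2, S4}) = 0.172 + 0.307 + 0.116 = 0.595; P(Reading=normal, Sensor ∈ {S1, S2, S4}) = 0.035 + 0.040 + 0.021 = 0.096.
P(Reading=normal | Sensor ∈ {S1, S2, S4}) = 0.096/0.595 = 0.16134.

0.16134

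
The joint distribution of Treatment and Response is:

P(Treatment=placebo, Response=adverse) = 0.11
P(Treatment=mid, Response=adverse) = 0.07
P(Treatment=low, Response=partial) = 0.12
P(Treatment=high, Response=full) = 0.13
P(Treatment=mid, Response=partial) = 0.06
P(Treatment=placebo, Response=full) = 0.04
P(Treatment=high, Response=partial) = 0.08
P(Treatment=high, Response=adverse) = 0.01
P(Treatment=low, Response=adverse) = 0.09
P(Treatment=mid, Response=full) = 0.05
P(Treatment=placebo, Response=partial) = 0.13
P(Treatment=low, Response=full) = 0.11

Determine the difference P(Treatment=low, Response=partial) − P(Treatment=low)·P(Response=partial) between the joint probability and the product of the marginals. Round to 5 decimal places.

P(Treatment=low) = 0.12 + 0.11 + 0.09 = 0.32.
P(Response=partial) = 0.13 + 0.12 + 0.06 + 0.08 = 0.39.
P(Treatment=low, Response=partial) − P(Treatment=low)P(Response=partial) = 0.12 − 0.32×0.39 = -0.00480.

-0.00480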